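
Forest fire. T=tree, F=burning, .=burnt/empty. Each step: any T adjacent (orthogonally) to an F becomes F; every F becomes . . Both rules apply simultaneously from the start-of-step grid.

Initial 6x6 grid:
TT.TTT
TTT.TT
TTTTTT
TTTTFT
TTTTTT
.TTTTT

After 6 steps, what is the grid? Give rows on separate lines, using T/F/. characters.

Step 1: 4 trees catch fire, 1 burn out
  TT.TTT
  TTT.TT
  TTTTFT
  TTTF.F
  TTTTFT
  .TTTTT
Step 2: 7 trees catch fire, 4 burn out
  TT.TTT
  TTT.FT
  TTTF.F
  TTF...
  TTTF.F
  .TTTFT
Step 3: 7 trees catch fire, 7 burn out
  TT.TFT
  TTT..F
  TTF...
  TF....
  TTF...
  .TTF.F
Step 4: 7 trees catch fire, 7 burn out
  TT.F.F
  TTF...
  TF....
  F.....
  TF....
  .TF...
Step 5: 4 trees catch fire, 7 burn out
  TT....
  TF....
  F.....
  ......
  F.....
  .F....
Step 6: 2 trees catch fire, 4 burn out
  TF....
  F.....
  ......
  ......
  ......
  ......

TF....
F.....
......
......
......
......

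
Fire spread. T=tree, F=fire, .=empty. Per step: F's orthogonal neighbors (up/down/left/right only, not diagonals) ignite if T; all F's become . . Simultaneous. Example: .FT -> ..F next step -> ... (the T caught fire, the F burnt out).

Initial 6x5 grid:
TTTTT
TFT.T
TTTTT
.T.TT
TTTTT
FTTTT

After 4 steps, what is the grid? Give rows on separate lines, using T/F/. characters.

Step 1: 6 trees catch fire, 2 burn out
  TFTTT
  F.F.T
  TFTTT
  .T.TT
  FTTTT
  .FTTT
Step 2: 7 trees catch fire, 6 burn out
  F.FTT
  ....T
  F.FTT
  .F.TT
  .FTTT
  ..FTT
Step 3: 4 trees catch fire, 7 burn out
  ...FT
  ....T
  ...FT
  ...TT
  ..FTT
  ...FT
Step 4: 5 trees catch fire, 4 burn out
  ....F
  ....T
  ....F
  ...FT
  ...FT
  ....F

....F
....T
....F
...FT
...FT
....F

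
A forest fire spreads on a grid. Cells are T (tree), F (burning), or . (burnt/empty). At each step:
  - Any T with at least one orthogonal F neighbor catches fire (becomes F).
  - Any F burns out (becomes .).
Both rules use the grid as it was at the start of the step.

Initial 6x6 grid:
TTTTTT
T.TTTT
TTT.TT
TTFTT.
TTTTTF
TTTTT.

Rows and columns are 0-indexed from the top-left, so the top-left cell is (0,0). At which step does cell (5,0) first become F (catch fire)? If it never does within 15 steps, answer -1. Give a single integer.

Step 1: cell (5,0)='T' (+5 fires, +2 burnt)
Step 2: cell (5,0)='T' (+8 fires, +5 burnt)
Step 3: cell (5,0)='T' (+7 fires, +8 burnt)
Step 4: cell (5,0)='F' (+6 fires, +7 burnt)
  -> target ignites at step 4
Step 5: cell (5,0)='.' (+3 fires, +6 burnt)
Step 6: cell (5,0)='.' (+1 fires, +3 burnt)
Step 7: cell (5,0)='.' (+0 fires, +1 burnt)
  fire out at step 7

4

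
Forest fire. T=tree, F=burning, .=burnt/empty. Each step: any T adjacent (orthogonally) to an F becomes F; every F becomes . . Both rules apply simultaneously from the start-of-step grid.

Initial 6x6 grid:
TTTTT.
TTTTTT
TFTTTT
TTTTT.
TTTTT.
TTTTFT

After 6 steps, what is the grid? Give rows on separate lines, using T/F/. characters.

Step 1: 7 trees catch fire, 2 burn out
  TTTTT.
  TFTTTT
  F.FTTT
  TFTTT.
  TTTTF.
  TTTF.F
Step 2: 10 trees catch fire, 7 burn out
  TFTTT.
  F.FTTT
  ...FTT
  F.FTF.
  TFTF..
  TTF...
Step 3: 8 trees catch fire, 10 burn out
  F.FTT.
  ...FTT
  ....FT
  ...F..
  F.F...
  TF....
Step 4: 4 trees catch fire, 8 burn out
  ...FT.
  ....FT
  .....F
  ......
  ......
  F.....
Step 5: 2 trees catch fire, 4 burn out
  ....F.
  .....F
  ......
  ......
  ......
  ......
Step 6: 0 trees catch fire, 2 burn out
  ......
  ......
  ......
  ......
  ......
  ......

......
......
......
......
......
......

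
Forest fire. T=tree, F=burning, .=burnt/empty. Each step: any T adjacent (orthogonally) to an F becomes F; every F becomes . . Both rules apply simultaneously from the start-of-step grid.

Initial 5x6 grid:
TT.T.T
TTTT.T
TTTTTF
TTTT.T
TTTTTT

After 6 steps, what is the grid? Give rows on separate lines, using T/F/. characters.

Step 1: 3 trees catch fire, 1 burn out
  TT.T.T
  TTTT.F
  TTTTF.
  TTTT.F
  TTTTTT
Step 2: 3 trees catch fire, 3 burn out
  TT.T.F
  TTTT..
  TTTF..
  TTTT..
  TTTTTF
Step 3: 4 trees catch fire, 3 burn out
  TT.T..
  TTTF..
  TTF...
  TTTF..
  TTTTF.
Step 4: 5 trees catch fire, 4 burn out
  TT.F..
  TTF...
  TF....
  TTF...
  TTTF..
Step 5: 4 trees catch fire, 5 burn out
  TT....
  TF....
  F.....
  TF....
  TTF...
Step 6: 4 trees catch fire, 4 burn out
  TF....
  F.....
  ......
  F.....
  TF....

TF....
F.....
......
F.....
TF....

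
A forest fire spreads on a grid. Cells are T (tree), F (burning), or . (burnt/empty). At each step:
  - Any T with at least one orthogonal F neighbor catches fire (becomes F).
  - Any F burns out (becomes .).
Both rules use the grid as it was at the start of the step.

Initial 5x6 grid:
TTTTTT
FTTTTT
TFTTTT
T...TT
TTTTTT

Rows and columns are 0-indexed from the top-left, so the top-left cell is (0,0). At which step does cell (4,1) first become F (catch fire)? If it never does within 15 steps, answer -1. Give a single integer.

Step 1: cell (4,1)='T' (+4 fires, +2 burnt)
Step 2: cell (4,1)='T' (+4 fires, +4 burnt)
Step 3: cell (4,1)='T' (+4 fires, +4 burnt)
Step 4: cell (4,1)='F' (+5 fires, +4 burnt)
  -> target ignites at step 4
Step 5: cell (4,1)='.' (+5 fires, +5 burnt)
Step 6: cell (4,1)='.' (+3 fires, +5 burnt)
Step 7: cell (4,1)='.' (+0 fires, +3 burnt)
  fire out at step 7

4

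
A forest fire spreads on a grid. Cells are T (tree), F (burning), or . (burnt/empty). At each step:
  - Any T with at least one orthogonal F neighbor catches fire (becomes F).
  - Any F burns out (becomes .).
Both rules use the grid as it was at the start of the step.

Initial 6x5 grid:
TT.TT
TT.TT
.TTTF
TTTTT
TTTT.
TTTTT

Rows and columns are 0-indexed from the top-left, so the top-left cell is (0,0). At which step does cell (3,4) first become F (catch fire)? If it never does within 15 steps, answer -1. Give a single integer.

Step 1: cell (3,4)='F' (+3 fires, +1 burnt)
  -> target ignites at step 1
Step 2: cell (3,4)='.' (+4 fires, +3 burnt)
Step 3: cell (3,4)='.' (+4 fires, +4 burnt)
Step 4: cell (3,4)='.' (+4 fires, +4 burnt)
Step 5: cell (3,4)='.' (+6 fires, +4 burnt)
Step 6: cell (3,4)='.' (+3 fires, +6 burnt)
Step 7: cell (3,4)='.' (+1 fires, +3 burnt)
Step 8: cell (3,4)='.' (+0 fires, +1 burnt)
  fire out at step 8

1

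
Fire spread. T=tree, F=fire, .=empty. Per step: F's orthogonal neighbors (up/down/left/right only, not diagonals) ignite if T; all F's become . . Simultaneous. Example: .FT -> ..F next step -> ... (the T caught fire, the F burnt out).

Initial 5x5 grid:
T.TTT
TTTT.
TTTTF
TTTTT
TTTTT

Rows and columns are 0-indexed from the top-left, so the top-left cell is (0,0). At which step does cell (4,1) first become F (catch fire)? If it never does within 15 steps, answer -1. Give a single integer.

Step 1: cell (4,1)='T' (+2 fires, +1 burnt)
Step 2: cell (4,1)='T' (+4 fires, +2 burnt)
Step 3: cell (4,1)='T' (+5 fires, +4 burnt)
Step 4: cell (4,1)='T' (+6 fires, +5 burnt)
Step 5: cell (4,1)='F' (+3 fires, +6 burnt)
  -> target ignites at step 5
Step 6: cell (4,1)='.' (+2 fires, +3 burnt)
Step 7: cell (4,1)='.' (+0 fires, +2 burnt)
  fire out at step 7

5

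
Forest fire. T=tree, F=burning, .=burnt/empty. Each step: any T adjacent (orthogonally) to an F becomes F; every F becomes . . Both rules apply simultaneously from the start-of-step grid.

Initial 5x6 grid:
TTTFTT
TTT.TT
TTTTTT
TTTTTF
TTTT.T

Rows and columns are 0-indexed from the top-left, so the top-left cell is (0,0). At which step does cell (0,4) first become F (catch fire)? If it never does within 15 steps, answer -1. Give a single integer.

Step 1: cell (0,4)='F' (+5 fires, +2 burnt)
  -> target ignites at step 1
Step 2: cell (0,4)='.' (+7 fires, +5 burnt)
Step 3: cell (0,4)='.' (+6 fires, +7 burnt)
Step 4: cell (0,4)='.' (+4 fires, +6 burnt)
Step 5: cell (0,4)='.' (+3 fires, +4 burnt)
Step 6: cell (0,4)='.' (+1 fires, +3 burnt)
Step 7: cell (0,4)='.' (+0 fires, +1 burnt)
  fire out at step 7

1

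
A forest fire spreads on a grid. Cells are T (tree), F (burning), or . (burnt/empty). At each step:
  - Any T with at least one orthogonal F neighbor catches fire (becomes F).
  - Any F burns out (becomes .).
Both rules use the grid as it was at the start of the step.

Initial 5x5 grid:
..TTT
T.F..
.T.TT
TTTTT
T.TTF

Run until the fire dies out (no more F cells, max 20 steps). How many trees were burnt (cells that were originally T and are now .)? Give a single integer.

Step 1: +3 fires, +2 burnt (F count now 3)
Step 2: +4 fires, +3 burnt (F count now 4)
Step 3: +3 fires, +4 burnt (F count now 3)
Step 4: +1 fires, +3 burnt (F count now 1)
Step 5: +2 fires, +1 burnt (F count now 2)
Step 6: +1 fires, +2 burnt (F count now 1)
Step 7: +0 fires, +1 burnt (F count now 0)
Fire out after step 7
Initially T: 15, now '.': 24
Total burnt (originally-T cells now '.'): 14

Answer: 14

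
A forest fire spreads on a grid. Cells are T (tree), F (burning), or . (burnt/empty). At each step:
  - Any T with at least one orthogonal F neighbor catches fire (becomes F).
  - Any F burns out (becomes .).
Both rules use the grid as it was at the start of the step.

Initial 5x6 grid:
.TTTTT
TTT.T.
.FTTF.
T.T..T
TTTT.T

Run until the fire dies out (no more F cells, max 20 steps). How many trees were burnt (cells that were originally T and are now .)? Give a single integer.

Answer: 17

Derivation:
Step 1: +4 fires, +2 burnt (F count now 4)
Step 2: +5 fires, +4 burnt (F count now 5)
Step 3: +4 fires, +5 burnt (F count now 4)
Step 4: +2 fires, +4 burnt (F count now 2)
Step 5: +1 fires, +2 burnt (F count now 1)
Step 6: +1 fires, +1 burnt (F count now 1)
Step 7: +0 fires, +1 burnt (F count now 0)
Fire out after step 7
Initially T: 19, now '.': 28
Total burnt (originally-T cells now '.'): 17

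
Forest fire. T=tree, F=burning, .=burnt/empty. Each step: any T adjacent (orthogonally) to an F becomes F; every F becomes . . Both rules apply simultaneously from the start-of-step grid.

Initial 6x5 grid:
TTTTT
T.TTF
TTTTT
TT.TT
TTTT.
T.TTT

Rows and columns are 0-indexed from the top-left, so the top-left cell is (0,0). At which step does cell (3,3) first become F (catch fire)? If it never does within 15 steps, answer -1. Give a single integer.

Step 1: cell (3,3)='T' (+3 fires, +1 burnt)
Step 2: cell (3,3)='T' (+4 fires, +3 burnt)
Step 3: cell (3,3)='F' (+3 fires, +4 burnt)
  -> target ignites at step 3
Step 4: cell (3,3)='.' (+3 fires, +3 burnt)
Step 5: cell (3,3)='.' (+5 fires, +3 burnt)
Step 6: cell (3,3)='.' (+5 fires, +5 burnt)
Step 7: cell (3,3)='.' (+1 fires, +5 burnt)
Step 8: cell (3,3)='.' (+1 fires, +1 burnt)
Step 9: cell (3,3)='.' (+0 fires, +1 burnt)
  fire out at step 9

3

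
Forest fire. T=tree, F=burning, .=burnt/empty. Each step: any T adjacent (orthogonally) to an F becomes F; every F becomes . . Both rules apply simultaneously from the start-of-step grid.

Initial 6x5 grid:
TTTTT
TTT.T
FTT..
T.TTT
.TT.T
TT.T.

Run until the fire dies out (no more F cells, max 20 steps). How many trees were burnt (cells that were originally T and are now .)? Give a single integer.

Step 1: +3 fires, +1 burnt (F count now 3)
Step 2: +3 fires, +3 burnt (F count now 3)
Step 3: +3 fires, +3 burnt (F count now 3)
Step 4: +3 fires, +3 burnt (F count now 3)
Step 5: +3 fires, +3 burnt (F count now 3)
Step 6: +3 fires, +3 burnt (F count now 3)
Step 7: +2 fires, +3 burnt (F count now 2)
Step 8: +0 fires, +2 burnt (F count now 0)
Fire out after step 8
Initially T: 21, now '.': 29
Total burnt (originally-T cells now '.'): 20

Answer: 20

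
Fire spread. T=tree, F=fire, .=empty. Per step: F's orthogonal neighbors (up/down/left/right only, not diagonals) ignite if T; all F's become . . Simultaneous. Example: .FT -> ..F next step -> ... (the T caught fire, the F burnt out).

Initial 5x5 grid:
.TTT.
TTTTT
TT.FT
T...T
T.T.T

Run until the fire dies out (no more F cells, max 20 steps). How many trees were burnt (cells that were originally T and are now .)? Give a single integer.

Answer: 15

Derivation:
Step 1: +2 fires, +1 burnt (F count now 2)
Step 2: +4 fires, +2 burnt (F count now 4)
Step 3: +3 fires, +4 burnt (F count now 3)
Step 4: +3 fires, +3 burnt (F count now 3)
Step 5: +1 fires, +3 burnt (F count now 1)
Step 6: +1 fires, +1 burnt (F count now 1)
Step 7: +1 fires, +1 burnt (F count now 1)
Step 8: +0 fires, +1 burnt (F count now 0)
Fire out after step 8
Initially T: 16, now '.': 24
Total burnt (originally-T cells now '.'): 15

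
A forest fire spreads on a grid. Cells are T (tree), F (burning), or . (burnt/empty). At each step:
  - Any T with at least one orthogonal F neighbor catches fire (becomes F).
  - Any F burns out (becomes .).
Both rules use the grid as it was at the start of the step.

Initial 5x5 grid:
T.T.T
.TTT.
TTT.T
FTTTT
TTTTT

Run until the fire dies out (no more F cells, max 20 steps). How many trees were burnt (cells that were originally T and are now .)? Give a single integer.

Answer: 17

Derivation:
Step 1: +3 fires, +1 burnt (F count now 3)
Step 2: +3 fires, +3 burnt (F count now 3)
Step 3: +4 fires, +3 burnt (F count now 4)
Step 4: +3 fires, +4 burnt (F count now 3)
Step 5: +4 fires, +3 burnt (F count now 4)
Step 6: +0 fires, +4 burnt (F count now 0)
Fire out after step 6
Initially T: 19, now '.': 23
Total burnt (originally-T cells now '.'): 17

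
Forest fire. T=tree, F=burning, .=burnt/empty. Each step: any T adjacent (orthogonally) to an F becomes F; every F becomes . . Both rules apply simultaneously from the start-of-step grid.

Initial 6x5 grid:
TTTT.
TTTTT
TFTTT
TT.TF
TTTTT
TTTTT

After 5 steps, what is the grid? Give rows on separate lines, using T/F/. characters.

Step 1: 7 trees catch fire, 2 burn out
  TTTT.
  TFTTT
  F.FTF
  TF.F.
  TTTTF
  TTTTT
Step 2: 9 trees catch fire, 7 burn out
  TFTT.
  F.FTF
  ...F.
  F....
  TFTF.
  TTTTF
Step 3: 7 trees catch fire, 9 burn out
  F.FT.
  ...F.
  .....
  .....
  F.F..
  TFTF.
Step 4: 3 trees catch fire, 7 burn out
  ...F.
  .....
  .....
  .....
  .....
  F.F..
Step 5: 0 trees catch fire, 3 burn out
  .....
  .....
  .....
  .....
  .....
  .....

.....
.....
.....
.....
.....
.....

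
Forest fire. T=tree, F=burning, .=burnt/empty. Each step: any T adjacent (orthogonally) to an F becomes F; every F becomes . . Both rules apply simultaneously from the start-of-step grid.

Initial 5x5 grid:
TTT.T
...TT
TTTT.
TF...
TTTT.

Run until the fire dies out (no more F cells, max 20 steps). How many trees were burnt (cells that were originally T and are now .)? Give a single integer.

Step 1: +3 fires, +1 burnt (F count now 3)
Step 2: +4 fires, +3 burnt (F count now 4)
Step 3: +2 fires, +4 burnt (F count now 2)
Step 4: +1 fires, +2 burnt (F count now 1)
Step 5: +1 fires, +1 burnt (F count now 1)
Step 6: +1 fires, +1 burnt (F count now 1)
Step 7: +0 fires, +1 burnt (F count now 0)
Fire out after step 7
Initially T: 15, now '.': 22
Total burnt (originally-T cells now '.'): 12

Answer: 12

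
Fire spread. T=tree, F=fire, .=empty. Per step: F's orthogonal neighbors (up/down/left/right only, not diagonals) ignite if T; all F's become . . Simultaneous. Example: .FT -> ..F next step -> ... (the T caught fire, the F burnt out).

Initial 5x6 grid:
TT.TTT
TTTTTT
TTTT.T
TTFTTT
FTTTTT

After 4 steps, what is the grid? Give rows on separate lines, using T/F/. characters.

Step 1: 6 trees catch fire, 2 burn out
  TT.TTT
  TTTTTT
  TTFT.T
  FF.FTT
  .FFTTT
Step 2: 6 trees catch fire, 6 burn out
  TT.TTT
  TTFTTT
  FF.F.T
  ....FT
  ...FTT
Step 3: 5 trees catch fire, 6 burn out
  TT.TTT
  FF.FTT
  .....T
  .....F
  ....FT
Step 4: 6 trees catch fire, 5 burn out
  FF.FTT
  ....FT
  .....F
  ......
  .....F

FF.FTT
....FT
.....F
......
.....F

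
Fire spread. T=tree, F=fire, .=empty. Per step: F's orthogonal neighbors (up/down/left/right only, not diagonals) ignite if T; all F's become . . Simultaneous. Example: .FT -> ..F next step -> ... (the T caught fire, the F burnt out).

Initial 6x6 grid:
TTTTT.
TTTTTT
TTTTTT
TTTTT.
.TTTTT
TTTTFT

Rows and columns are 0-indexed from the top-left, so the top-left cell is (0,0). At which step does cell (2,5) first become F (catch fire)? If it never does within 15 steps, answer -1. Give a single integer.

Step 1: cell (2,5)='T' (+3 fires, +1 burnt)
Step 2: cell (2,5)='T' (+4 fires, +3 burnt)
Step 3: cell (2,5)='T' (+4 fires, +4 burnt)
Step 4: cell (2,5)='F' (+6 fires, +4 burnt)
  -> target ignites at step 4
Step 5: cell (2,5)='.' (+5 fires, +6 burnt)
Step 6: cell (2,5)='.' (+4 fires, +5 burnt)
Step 7: cell (2,5)='.' (+3 fires, +4 burnt)
Step 8: cell (2,5)='.' (+2 fires, +3 burnt)
Step 9: cell (2,5)='.' (+1 fires, +2 burnt)
Step 10: cell (2,5)='.' (+0 fires, +1 burnt)
  fire out at step 10

4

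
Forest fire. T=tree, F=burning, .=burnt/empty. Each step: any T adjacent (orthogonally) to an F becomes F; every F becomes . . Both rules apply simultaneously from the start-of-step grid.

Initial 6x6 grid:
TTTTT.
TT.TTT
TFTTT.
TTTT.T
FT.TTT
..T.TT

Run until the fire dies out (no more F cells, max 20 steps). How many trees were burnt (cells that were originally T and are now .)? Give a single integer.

Answer: 25

Derivation:
Step 1: +6 fires, +2 burnt (F count now 6)
Step 2: +4 fires, +6 burnt (F count now 4)
Step 3: +5 fires, +4 burnt (F count now 5)
Step 4: +3 fires, +5 burnt (F count now 3)
Step 5: +3 fires, +3 burnt (F count now 3)
Step 6: +2 fires, +3 burnt (F count now 2)
Step 7: +2 fires, +2 burnt (F count now 2)
Step 8: +0 fires, +2 burnt (F count now 0)
Fire out after step 8
Initially T: 26, now '.': 35
Total burnt (originally-T cells now '.'): 25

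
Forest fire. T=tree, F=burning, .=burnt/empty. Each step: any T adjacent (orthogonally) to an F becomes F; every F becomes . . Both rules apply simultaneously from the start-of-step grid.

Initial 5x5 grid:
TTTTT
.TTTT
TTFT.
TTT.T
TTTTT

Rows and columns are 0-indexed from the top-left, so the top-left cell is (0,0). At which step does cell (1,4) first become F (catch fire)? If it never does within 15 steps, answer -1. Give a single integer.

Step 1: cell (1,4)='T' (+4 fires, +1 burnt)
Step 2: cell (1,4)='T' (+6 fires, +4 burnt)
Step 3: cell (1,4)='F' (+6 fires, +6 burnt)
  -> target ignites at step 3
Step 4: cell (1,4)='.' (+4 fires, +6 burnt)
Step 5: cell (1,4)='.' (+1 fires, +4 burnt)
Step 6: cell (1,4)='.' (+0 fires, +1 burnt)
  fire out at step 6

3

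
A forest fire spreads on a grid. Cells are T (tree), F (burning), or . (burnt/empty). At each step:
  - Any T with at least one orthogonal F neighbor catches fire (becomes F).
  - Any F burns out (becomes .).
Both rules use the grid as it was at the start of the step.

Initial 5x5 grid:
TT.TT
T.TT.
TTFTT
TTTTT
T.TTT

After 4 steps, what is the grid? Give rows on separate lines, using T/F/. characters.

Step 1: 4 trees catch fire, 1 burn out
  TT.TT
  T.FT.
  TF.FT
  TTFTT
  T.TTT
Step 2: 6 trees catch fire, 4 burn out
  TT.TT
  T..F.
  F...F
  TF.FT
  T.FTT
Step 3: 5 trees catch fire, 6 burn out
  TT.FT
  F....
  .....
  F...F
  T..FT
Step 4: 4 trees catch fire, 5 burn out
  FT..F
  .....
  .....
  .....
  F...F

FT..F
.....
.....
.....
F...F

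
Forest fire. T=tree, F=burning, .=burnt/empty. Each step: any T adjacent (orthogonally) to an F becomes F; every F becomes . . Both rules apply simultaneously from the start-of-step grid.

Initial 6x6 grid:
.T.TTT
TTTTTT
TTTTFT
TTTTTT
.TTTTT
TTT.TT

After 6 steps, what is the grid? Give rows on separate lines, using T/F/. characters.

Step 1: 4 trees catch fire, 1 burn out
  .T.TTT
  TTTTFT
  TTTF.F
  TTTTFT
  .TTTTT
  TTT.TT
Step 2: 7 trees catch fire, 4 burn out
  .T.TFT
  TTTF.F
  TTF...
  TTTF.F
  .TTTFT
  TTT.TT
Step 3: 8 trees catch fire, 7 burn out
  .T.F.F
  TTF...
  TF....
  TTF...
  .TTF.F
  TTT.FT
Step 4: 5 trees catch fire, 8 burn out
  .T....
  TF....
  F.....
  TF....
  .TF...
  TTT..F
Step 5: 5 trees catch fire, 5 burn out
  .F....
  F.....
  ......
  F.....
  .F....
  TTF...
Step 6: 1 trees catch fire, 5 burn out
  ......
  ......
  ......
  ......
  ......
  TF....

......
......
......
......
......
TF....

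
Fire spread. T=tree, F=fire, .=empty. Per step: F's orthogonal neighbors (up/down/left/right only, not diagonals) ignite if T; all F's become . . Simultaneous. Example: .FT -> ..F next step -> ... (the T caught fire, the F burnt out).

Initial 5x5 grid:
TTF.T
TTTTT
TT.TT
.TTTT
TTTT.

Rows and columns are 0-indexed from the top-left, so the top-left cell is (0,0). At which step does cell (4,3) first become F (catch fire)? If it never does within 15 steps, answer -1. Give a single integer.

Step 1: cell (4,3)='T' (+2 fires, +1 burnt)
Step 2: cell (4,3)='T' (+3 fires, +2 burnt)
Step 3: cell (4,3)='T' (+4 fires, +3 burnt)
Step 4: cell (4,3)='T' (+5 fires, +4 burnt)
Step 5: cell (4,3)='F' (+4 fires, +5 burnt)
  -> target ignites at step 5
Step 6: cell (4,3)='.' (+2 fires, +4 burnt)
Step 7: cell (4,3)='.' (+0 fires, +2 burnt)
  fire out at step 7

5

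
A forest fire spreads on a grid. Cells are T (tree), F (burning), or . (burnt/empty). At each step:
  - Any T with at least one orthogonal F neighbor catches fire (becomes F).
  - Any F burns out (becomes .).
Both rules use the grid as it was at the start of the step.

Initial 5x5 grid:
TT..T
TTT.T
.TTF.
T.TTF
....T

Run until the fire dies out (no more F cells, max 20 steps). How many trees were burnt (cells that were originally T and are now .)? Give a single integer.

Step 1: +3 fires, +2 burnt (F count now 3)
Step 2: +3 fires, +3 burnt (F count now 3)
Step 3: +1 fires, +3 burnt (F count now 1)
Step 4: +2 fires, +1 burnt (F count now 2)
Step 5: +1 fires, +2 burnt (F count now 1)
Step 6: +0 fires, +1 burnt (F count now 0)
Fire out after step 6
Initially T: 13, now '.': 22
Total burnt (originally-T cells now '.'): 10

Answer: 10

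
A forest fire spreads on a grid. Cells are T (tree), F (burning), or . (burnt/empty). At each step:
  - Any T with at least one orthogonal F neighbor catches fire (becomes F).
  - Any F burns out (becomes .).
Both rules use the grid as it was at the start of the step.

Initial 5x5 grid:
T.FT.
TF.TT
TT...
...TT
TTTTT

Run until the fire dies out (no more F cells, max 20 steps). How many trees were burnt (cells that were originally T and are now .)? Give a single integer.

Step 1: +3 fires, +2 burnt (F count now 3)
Step 2: +3 fires, +3 burnt (F count now 3)
Step 3: +1 fires, +3 burnt (F count now 1)
Step 4: +0 fires, +1 burnt (F count now 0)
Fire out after step 4
Initially T: 14, now '.': 18
Total burnt (originally-T cells now '.'): 7

Answer: 7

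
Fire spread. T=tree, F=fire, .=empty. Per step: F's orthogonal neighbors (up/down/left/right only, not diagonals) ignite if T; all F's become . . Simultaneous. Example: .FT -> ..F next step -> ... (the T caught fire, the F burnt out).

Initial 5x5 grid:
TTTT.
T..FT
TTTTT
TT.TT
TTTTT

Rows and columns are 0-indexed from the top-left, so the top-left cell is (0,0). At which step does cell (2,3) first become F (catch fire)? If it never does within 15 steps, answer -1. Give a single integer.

Step 1: cell (2,3)='F' (+3 fires, +1 burnt)
  -> target ignites at step 1
Step 2: cell (2,3)='.' (+4 fires, +3 burnt)
Step 3: cell (2,3)='.' (+4 fires, +4 burnt)
Step 4: cell (2,3)='.' (+5 fires, +4 burnt)
Step 5: cell (2,3)='.' (+3 fires, +5 burnt)
Step 6: cell (2,3)='.' (+1 fires, +3 burnt)
Step 7: cell (2,3)='.' (+0 fires, +1 burnt)
  fire out at step 7

1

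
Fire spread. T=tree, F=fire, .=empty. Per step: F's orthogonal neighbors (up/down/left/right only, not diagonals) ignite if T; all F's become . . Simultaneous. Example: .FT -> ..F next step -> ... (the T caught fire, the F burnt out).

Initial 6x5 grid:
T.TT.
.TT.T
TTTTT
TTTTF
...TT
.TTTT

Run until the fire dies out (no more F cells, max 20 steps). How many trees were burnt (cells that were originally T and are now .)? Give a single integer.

Answer: 20

Derivation:
Step 1: +3 fires, +1 burnt (F count now 3)
Step 2: +5 fires, +3 burnt (F count now 5)
Step 3: +3 fires, +5 burnt (F count now 3)
Step 4: +4 fires, +3 burnt (F count now 4)
Step 5: +4 fires, +4 burnt (F count now 4)
Step 6: +1 fires, +4 burnt (F count now 1)
Step 7: +0 fires, +1 burnt (F count now 0)
Fire out after step 7
Initially T: 21, now '.': 29
Total burnt (originally-T cells now '.'): 20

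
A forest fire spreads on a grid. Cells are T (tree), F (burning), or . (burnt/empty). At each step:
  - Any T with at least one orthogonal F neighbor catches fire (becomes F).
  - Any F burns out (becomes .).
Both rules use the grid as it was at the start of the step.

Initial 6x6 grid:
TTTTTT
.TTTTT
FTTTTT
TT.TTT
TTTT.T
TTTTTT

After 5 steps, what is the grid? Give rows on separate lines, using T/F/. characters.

Step 1: 2 trees catch fire, 1 burn out
  TTTTTT
  .TTTTT
  .FTTTT
  FT.TTT
  TTTT.T
  TTTTTT
Step 2: 4 trees catch fire, 2 burn out
  TTTTTT
  .FTTTT
  ..FTTT
  .F.TTT
  FTTT.T
  TTTTTT
Step 3: 5 trees catch fire, 4 burn out
  TFTTTT
  ..FTTT
  ...FTT
  ...TTT
  .FTT.T
  FTTTTT
Step 4: 7 trees catch fire, 5 burn out
  F.FTTT
  ...FTT
  ....FT
  ...FTT
  ..FT.T
  .FTTTT
Step 5: 6 trees catch fire, 7 burn out
  ...FTT
  ....FT
  .....F
  ....FT
  ...F.T
  ..FTTT

...FTT
....FT
.....F
....FT
...F.T
..FTTT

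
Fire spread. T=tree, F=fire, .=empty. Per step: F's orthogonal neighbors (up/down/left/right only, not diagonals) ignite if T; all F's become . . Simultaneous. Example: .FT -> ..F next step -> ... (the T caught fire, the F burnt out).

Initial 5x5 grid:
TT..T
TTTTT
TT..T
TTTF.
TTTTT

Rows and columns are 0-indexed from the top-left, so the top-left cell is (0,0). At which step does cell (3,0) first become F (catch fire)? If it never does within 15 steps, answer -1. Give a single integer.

Step 1: cell (3,0)='T' (+2 fires, +1 burnt)
Step 2: cell (3,0)='T' (+3 fires, +2 burnt)
Step 3: cell (3,0)='F' (+3 fires, +3 burnt)
  -> target ignites at step 3
Step 4: cell (3,0)='.' (+3 fires, +3 burnt)
Step 5: cell (3,0)='.' (+3 fires, +3 burnt)
Step 6: cell (3,0)='.' (+2 fires, +3 burnt)
Step 7: cell (3,0)='.' (+1 fires, +2 burnt)
Step 8: cell (3,0)='.' (+2 fires, +1 burnt)
Step 9: cell (3,0)='.' (+0 fires, +2 burnt)
  fire out at step 9

3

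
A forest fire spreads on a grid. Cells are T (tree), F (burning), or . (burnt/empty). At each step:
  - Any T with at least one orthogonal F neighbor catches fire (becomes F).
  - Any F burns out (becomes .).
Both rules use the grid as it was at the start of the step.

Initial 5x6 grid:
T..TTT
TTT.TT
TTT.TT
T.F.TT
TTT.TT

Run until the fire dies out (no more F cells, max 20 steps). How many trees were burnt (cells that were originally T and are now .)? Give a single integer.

Step 1: +2 fires, +1 burnt (F count now 2)
Step 2: +3 fires, +2 burnt (F count now 3)
Step 3: +3 fires, +3 burnt (F count now 3)
Step 4: +2 fires, +3 burnt (F count now 2)
Step 5: +1 fires, +2 burnt (F count now 1)
Step 6: +0 fires, +1 burnt (F count now 0)
Fire out after step 6
Initially T: 22, now '.': 19
Total burnt (originally-T cells now '.'): 11

Answer: 11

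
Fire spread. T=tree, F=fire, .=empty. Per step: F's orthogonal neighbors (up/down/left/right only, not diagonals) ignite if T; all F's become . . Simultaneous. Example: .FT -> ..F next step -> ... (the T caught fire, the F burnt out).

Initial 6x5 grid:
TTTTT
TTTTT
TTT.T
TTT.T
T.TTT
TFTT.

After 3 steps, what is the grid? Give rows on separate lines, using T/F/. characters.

Step 1: 2 trees catch fire, 1 burn out
  TTTTT
  TTTTT
  TTT.T
  TTT.T
  T.TTT
  F.FT.
Step 2: 3 trees catch fire, 2 burn out
  TTTTT
  TTTTT
  TTT.T
  TTT.T
  F.FTT
  ...F.
Step 3: 3 trees catch fire, 3 burn out
  TTTTT
  TTTTT
  TTT.T
  FTF.T
  ...FT
  .....

TTTTT
TTTTT
TTT.T
FTF.T
...FT
.....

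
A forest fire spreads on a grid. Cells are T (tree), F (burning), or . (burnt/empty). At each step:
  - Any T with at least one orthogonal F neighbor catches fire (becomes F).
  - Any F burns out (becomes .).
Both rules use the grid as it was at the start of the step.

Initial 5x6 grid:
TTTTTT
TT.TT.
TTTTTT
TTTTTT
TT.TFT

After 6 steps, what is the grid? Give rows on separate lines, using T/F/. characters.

Step 1: 3 trees catch fire, 1 burn out
  TTTTTT
  TT.TT.
  TTTTTT
  TTTTFT
  TT.F.F
Step 2: 3 trees catch fire, 3 burn out
  TTTTTT
  TT.TT.
  TTTTFT
  TTTF.F
  TT....
Step 3: 4 trees catch fire, 3 burn out
  TTTTTT
  TT.TF.
  TTTF.F
  TTF...
  TT....
Step 4: 4 trees catch fire, 4 burn out
  TTTTFT
  TT.F..
  TTF...
  TF....
  TT....
Step 5: 5 trees catch fire, 4 burn out
  TTTF.F
  TT....
  TF....
  F.....
  TF....
Step 6: 4 trees catch fire, 5 burn out
  TTF...
  TF....
  F.....
  ......
  F.....

TTF...
TF....
F.....
......
F.....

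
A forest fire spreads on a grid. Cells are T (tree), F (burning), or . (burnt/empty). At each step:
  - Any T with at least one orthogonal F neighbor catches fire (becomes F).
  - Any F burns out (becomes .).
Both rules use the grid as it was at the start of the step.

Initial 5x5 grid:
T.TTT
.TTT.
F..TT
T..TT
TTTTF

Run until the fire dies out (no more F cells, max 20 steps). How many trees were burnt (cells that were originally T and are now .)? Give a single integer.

Step 1: +3 fires, +2 burnt (F count now 3)
Step 2: +4 fires, +3 burnt (F count now 4)
Step 3: +2 fires, +4 burnt (F count now 2)
Step 4: +1 fires, +2 burnt (F count now 1)
Step 5: +2 fires, +1 burnt (F count now 2)
Step 6: +3 fires, +2 burnt (F count now 3)
Step 7: +0 fires, +3 burnt (F count now 0)
Fire out after step 7
Initially T: 16, now '.': 24
Total burnt (originally-T cells now '.'): 15

Answer: 15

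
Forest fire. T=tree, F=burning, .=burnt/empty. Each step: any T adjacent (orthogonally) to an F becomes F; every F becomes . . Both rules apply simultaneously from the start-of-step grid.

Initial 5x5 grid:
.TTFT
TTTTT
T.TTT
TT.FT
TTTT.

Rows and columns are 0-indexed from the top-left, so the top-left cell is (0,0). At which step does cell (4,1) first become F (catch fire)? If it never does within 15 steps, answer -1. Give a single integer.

Step 1: cell (4,1)='T' (+6 fires, +2 burnt)
Step 2: cell (4,1)='T' (+6 fires, +6 burnt)
Step 3: cell (4,1)='F' (+2 fires, +6 burnt)
  -> target ignites at step 3
Step 4: cell (4,1)='.' (+3 fires, +2 burnt)
Step 5: cell (4,1)='.' (+2 fires, +3 burnt)
Step 6: cell (4,1)='.' (+0 fires, +2 burnt)
  fire out at step 6

3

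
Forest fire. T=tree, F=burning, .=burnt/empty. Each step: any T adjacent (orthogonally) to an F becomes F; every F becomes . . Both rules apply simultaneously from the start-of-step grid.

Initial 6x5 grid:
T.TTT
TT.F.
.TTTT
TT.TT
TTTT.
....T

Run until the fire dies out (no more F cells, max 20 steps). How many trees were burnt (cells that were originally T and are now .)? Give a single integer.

Answer: 18

Derivation:
Step 1: +2 fires, +1 burnt (F count now 2)
Step 2: +5 fires, +2 burnt (F count now 5)
Step 3: +3 fires, +5 burnt (F count now 3)
Step 4: +3 fires, +3 burnt (F count now 3)
Step 5: +3 fires, +3 burnt (F count now 3)
Step 6: +2 fires, +3 burnt (F count now 2)
Step 7: +0 fires, +2 burnt (F count now 0)
Fire out after step 7
Initially T: 19, now '.': 29
Total burnt (originally-T cells now '.'): 18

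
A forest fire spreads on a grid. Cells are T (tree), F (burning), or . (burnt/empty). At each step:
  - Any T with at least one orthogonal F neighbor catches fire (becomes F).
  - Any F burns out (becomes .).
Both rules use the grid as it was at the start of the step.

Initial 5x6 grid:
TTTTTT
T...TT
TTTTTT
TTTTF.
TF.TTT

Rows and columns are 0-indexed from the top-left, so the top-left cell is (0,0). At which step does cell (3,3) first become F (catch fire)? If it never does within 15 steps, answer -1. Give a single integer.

Step 1: cell (3,3)='F' (+5 fires, +2 burnt)
  -> target ignites at step 1
Step 2: cell (3,3)='.' (+8 fires, +5 burnt)
Step 3: cell (3,3)='.' (+4 fires, +8 burnt)
Step 4: cell (3,3)='.' (+3 fires, +4 burnt)
Step 5: cell (3,3)='.' (+2 fires, +3 burnt)
Step 6: cell (3,3)='.' (+1 fires, +2 burnt)
Step 7: cell (3,3)='.' (+0 fires, +1 burnt)
  fire out at step 7

1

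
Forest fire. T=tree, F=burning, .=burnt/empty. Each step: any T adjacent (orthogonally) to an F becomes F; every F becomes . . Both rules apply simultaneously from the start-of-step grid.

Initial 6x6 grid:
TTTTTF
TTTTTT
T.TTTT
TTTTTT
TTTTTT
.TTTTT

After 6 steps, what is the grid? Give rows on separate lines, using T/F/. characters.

Step 1: 2 trees catch fire, 1 burn out
  TTTTF.
  TTTTTF
  T.TTTT
  TTTTTT
  TTTTTT
  .TTTTT
Step 2: 3 trees catch fire, 2 burn out
  TTTF..
  TTTTF.
  T.TTTF
  TTTTTT
  TTTTTT
  .TTTTT
Step 3: 4 trees catch fire, 3 burn out
  TTF...
  TTTF..
  T.TTF.
  TTTTTF
  TTTTTT
  .TTTTT
Step 4: 5 trees catch fire, 4 burn out
  TF....
  TTF...
  T.TF..
  TTTTF.
  TTTTTF
  .TTTTT
Step 5: 6 trees catch fire, 5 burn out
  F.....
  TF....
  T.F...
  TTTF..
  TTTTF.
  .TTTTF
Step 6: 4 trees catch fire, 6 burn out
  ......
  F.....
  T.....
  TTF...
  TTTF..
  .TTTF.

......
F.....
T.....
TTF...
TTTF..
.TTTF.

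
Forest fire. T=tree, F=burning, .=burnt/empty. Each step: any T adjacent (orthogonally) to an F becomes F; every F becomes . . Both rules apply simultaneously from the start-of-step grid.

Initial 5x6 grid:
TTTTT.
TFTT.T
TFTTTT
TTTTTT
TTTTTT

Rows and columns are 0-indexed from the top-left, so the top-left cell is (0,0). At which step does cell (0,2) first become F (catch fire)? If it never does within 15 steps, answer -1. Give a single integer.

Step 1: cell (0,2)='T' (+6 fires, +2 burnt)
Step 2: cell (0,2)='F' (+7 fires, +6 burnt)
  -> target ignites at step 2
Step 3: cell (0,2)='.' (+5 fires, +7 burnt)
Step 4: cell (0,2)='.' (+4 fires, +5 burnt)
Step 5: cell (0,2)='.' (+3 fires, +4 burnt)
Step 6: cell (0,2)='.' (+1 fires, +3 burnt)
Step 7: cell (0,2)='.' (+0 fires, +1 burnt)
  fire out at step 7

2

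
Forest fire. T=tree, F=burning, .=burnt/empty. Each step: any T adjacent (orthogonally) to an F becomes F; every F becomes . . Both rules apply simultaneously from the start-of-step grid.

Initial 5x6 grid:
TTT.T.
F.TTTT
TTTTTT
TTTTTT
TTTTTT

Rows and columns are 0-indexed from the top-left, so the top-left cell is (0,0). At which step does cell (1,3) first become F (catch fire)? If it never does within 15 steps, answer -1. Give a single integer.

Step 1: cell (1,3)='T' (+2 fires, +1 burnt)
Step 2: cell (1,3)='T' (+3 fires, +2 burnt)
Step 3: cell (1,3)='T' (+4 fires, +3 burnt)
Step 4: cell (1,3)='T' (+4 fires, +4 burnt)
Step 5: cell (1,3)='F' (+4 fires, +4 burnt)
  -> target ignites at step 5
Step 6: cell (1,3)='.' (+4 fires, +4 burnt)
Step 7: cell (1,3)='.' (+4 fires, +4 burnt)
Step 8: cell (1,3)='.' (+1 fires, +4 burnt)
Step 9: cell (1,3)='.' (+0 fires, +1 burnt)
  fire out at step 9

5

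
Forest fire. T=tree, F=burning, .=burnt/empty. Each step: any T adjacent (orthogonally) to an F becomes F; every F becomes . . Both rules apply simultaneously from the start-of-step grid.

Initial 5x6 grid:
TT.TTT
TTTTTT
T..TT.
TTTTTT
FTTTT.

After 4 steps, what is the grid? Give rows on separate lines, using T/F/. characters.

Step 1: 2 trees catch fire, 1 burn out
  TT.TTT
  TTTTTT
  T..TT.
  FTTTTT
  .FTTT.
Step 2: 3 trees catch fire, 2 burn out
  TT.TTT
  TTTTTT
  F..TT.
  .FTTTT
  ..FTT.
Step 3: 3 trees catch fire, 3 burn out
  TT.TTT
  FTTTTT
  ...TT.
  ..FTTT
  ...FT.
Step 4: 4 trees catch fire, 3 burn out
  FT.TTT
  .FTTTT
  ...TT.
  ...FTT
  ....F.

FT.TTT
.FTTTT
...TT.
...FTT
....F.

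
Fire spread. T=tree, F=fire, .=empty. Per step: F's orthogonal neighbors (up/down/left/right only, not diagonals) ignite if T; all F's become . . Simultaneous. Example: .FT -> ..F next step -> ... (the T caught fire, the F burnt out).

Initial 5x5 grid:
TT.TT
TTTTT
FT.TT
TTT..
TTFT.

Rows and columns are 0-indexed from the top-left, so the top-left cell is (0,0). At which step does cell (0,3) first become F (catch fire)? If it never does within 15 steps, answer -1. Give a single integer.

Step 1: cell (0,3)='T' (+6 fires, +2 burnt)
Step 2: cell (0,3)='T' (+4 fires, +6 burnt)
Step 3: cell (0,3)='T' (+2 fires, +4 burnt)
Step 4: cell (0,3)='T' (+1 fires, +2 burnt)
Step 5: cell (0,3)='F' (+3 fires, +1 burnt)
  -> target ignites at step 5
Step 6: cell (0,3)='.' (+2 fires, +3 burnt)
Step 7: cell (0,3)='.' (+0 fires, +2 burnt)
  fire out at step 7

5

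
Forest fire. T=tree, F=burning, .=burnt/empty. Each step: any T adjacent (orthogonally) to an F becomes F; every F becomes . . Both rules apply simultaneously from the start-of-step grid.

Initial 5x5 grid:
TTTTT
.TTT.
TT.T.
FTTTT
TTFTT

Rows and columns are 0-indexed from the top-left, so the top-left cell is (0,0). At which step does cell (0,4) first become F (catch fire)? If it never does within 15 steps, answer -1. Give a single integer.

Step 1: cell (0,4)='T' (+6 fires, +2 burnt)
Step 2: cell (0,4)='T' (+3 fires, +6 burnt)
Step 3: cell (0,4)='T' (+3 fires, +3 burnt)
Step 4: cell (0,4)='T' (+3 fires, +3 burnt)
Step 5: cell (0,4)='T' (+3 fires, +3 burnt)
Step 6: cell (0,4)='F' (+1 fires, +3 burnt)
  -> target ignites at step 6
Step 7: cell (0,4)='.' (+0 fires, +1 burnt)
  fire out at step 7

6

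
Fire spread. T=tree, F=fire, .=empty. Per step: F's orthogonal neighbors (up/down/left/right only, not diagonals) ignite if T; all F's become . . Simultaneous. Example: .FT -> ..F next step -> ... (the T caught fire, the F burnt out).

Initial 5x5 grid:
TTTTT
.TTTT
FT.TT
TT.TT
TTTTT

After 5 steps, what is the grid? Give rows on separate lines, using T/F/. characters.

Step 1: 2 trees catch fire, 1 burn out
  TTTTT
  .TTTT
  .F.TT
  FT.TT
  TTTTT
Step 2: 3 trees catch fire, 2 burn out
  TTTTT
  .FTTT
  ...TT
  .F.TT
  FTTTT
Step 3: 3 trees catch fire, 3 burn out
  TFTTT
  ..FTT
  ...TT
  ...TT
  .FTTT
Step 4: 4 trees catch fire, 3 burn out
  F.FTT
  ...FT
  ...TT
  ...TT
  ..FTT
Step 5: 4 trees catch fire, 4 burn out
  ...FT
  ....F
  ...FT
  ...TT
  ...FT

...FT
....F
...FT
...TT
...FT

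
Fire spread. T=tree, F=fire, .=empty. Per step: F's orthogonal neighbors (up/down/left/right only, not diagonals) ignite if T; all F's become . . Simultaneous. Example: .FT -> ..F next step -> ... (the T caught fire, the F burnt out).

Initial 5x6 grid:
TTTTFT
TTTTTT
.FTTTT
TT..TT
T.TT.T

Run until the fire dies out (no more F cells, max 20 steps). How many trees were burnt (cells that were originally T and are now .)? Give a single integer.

Answer: 21

Derivation:
Step 1: +6 fires, +2 burnt (F count now 6)
Step 2: +9 fires, +6 burnt (F count now 9)
Step 3: +4 fires, +9 burnt (F count now 4)
Step 4: +1 fires, +4 burnt (F count now 1)
Step 5: +1 fires, +1 burnt (F count now 1)
Step 6: +0 fires, +1 burnt (F count now 0)
Fire out after step 6
Initially T: 23, now '.': 28
Total burnt (originally-T cells now '.'): 21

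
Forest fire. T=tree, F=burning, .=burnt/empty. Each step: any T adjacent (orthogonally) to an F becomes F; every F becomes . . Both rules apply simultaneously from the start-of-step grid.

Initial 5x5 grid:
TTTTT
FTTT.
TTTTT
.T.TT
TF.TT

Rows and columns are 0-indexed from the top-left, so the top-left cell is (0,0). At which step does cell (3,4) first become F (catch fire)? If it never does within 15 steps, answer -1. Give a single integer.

Step 1: cell (3,4)='T' (+5 fires, +2 burnt)
Step 2: cell (3,4)='T' (+3 fires, +5 burnt)
Step 3: cell (3,4)='T' (+3 fires, +3 burnt)
Step 4: cell (3,4)='T' (+2 fires, +3 burnt)
Step 5: cell (3,4)='T' (+3 fires, +2 burnt)
Step 6: cell (3,4)='F' (+2 fires, +3 burnt)
  -> target ignites at step 6
Step 7: cell (3,4)='.' (+1 fires, +2 burnt)
Step 8: cell (3,4)='.' (+0 fires, +1 burnt)
  fire out at step 8

6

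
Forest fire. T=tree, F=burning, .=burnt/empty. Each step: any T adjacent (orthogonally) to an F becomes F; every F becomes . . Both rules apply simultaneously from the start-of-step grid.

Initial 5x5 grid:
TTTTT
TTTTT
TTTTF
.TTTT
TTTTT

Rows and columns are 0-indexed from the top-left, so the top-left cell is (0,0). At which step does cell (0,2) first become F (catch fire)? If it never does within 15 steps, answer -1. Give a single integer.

Step 1: cell (0,2)='T' (+3 fires, +1 burnt)
Step 2: cell (0,2)='T' (+5 fires, +3 burnt)
Step 3: cell (0,2)='T' (+5 fires, +5 burnt)
Step 4: cell (0,2)='F' (+5 fires, +5 burnt)
  -> target ignites at step 4
Step 5: cell (0,2)='.' (+3 fires, +5 burnt)
Step 6: cell (0,2)='.' (+2 fires, +3 burnt)
Step 7: cell (0,2)='.' (+0 fires, +2 burnt)
  fire out at step 7

4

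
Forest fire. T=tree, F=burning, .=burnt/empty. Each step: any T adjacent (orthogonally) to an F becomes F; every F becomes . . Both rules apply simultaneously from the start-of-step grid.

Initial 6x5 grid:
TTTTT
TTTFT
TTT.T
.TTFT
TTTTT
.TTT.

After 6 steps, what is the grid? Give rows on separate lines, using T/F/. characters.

Step 1: 6 trees catch fire, 2 burn out
  TTTFT
  TTF.F
  TTT.T
  .TF.F
  TTTFT
  .TTT.
Step 2: 9 trees catch fire, 6 burn out
  TTF.F
  TF...
  TTF.F
  .F...
  TTF.F
  .TTF.
Step 3: 5 trees catch fire, 9 burn out
  TF...
  F....
  TF...
  .....
  TF...
  .TF..
Step 4: 4 trees catch fire, 5 burn out
  F....
  .....
  F....
  .....
  F....
  .F...
Step 5: 0 trees catch fire, 4 burn out
  .....
  .....
  .....
  .....
  .....
  .....
Step 6: 0 trees catch fire, 0 burn out
  .....
  .....
  .....
  .....
  .....
  .....

.....
.....
.....
.....
.....
.....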